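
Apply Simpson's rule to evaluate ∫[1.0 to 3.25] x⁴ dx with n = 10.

f(x) = x⁴
a = 1.0, b = 3.25, n = 10
h = (b - a)/n = 0.225000

Simpson's rule: (h/3)[f(x₀) + 4f(x₁) + 2f(x₂) + ... + f(xₙ)]

x_0 = 1.0000, f(x_0) = 1.000000, coefficient = 1
x_1 = 1.2250, f(x_1) = 2.251875, coefficient = 4
x_2 = 1.4500, f(x_2) = 4.420506, coefficient = 2
x_3 = 1.6750, f(x_3) = 7.871532, coefficient = 4
x_4 = 1.9000, f(x_4) = 13.032100, coefficient = 2
x_5 = 2.1250, f(x_5) = 20.390869, coefficient = 4
x_6 = 2.3500, f(x_6) = 30.498006, coefficient = 2
x_7 = 2.5750, f(x_7) = 43.965188, coefficient = 4
x_8 = 2.8000, f(x_8) = 61.465600, coefficient = 2
x_9 = 3.0250, f(x_9) = 83.733938, coefficient = 4
x_10 = 3.2500, f(x_10) = 111.566406, coefficient = 1

I ≈ (0.225000/3) × 964.252439 = 72.318933
Exact value: 72.318164
Error: 0.000769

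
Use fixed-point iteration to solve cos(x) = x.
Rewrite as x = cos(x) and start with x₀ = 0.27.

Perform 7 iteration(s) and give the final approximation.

Equation: cos(x) = x
Fixed-point form: x = cos(x)
x₀ = 0.27

x_1 = g(0.270000) = 0.963771
x_2 = g(0.963771) = 0.570427
x_3 = g(0.570427) = 0.841671
x_4 = g(0.841671) = 0.666218
x_5 = g(0.666218) = 0.786165
x_6 = g(0.786165) = 0.706565
x_7 = g(0.706565) = 0.760597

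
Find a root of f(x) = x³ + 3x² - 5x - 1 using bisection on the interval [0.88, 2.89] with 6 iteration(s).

f(x) = x³ + 3x² - 5x - 1
Initial interval: [0.88, 2.89]

Iteration 1:
  c_1 = (0.880000 + 2.890000)/2 = 1.885000
  f(c_1) = f(1.885000) = 6.932504
  f(a) × f(c) < 0, new interval: [0.880000, 1.885000]
Iteration 2:
  c_2 = (0.880000 + 1.885000)/2 = 1.382500
  f(c_2) = f(1.382500) = 0.463800
  f(a) × f(c) < 0, new interval: [0.880000, 1.382500]
Iteration 3:
  c_3 = (0.880000 + 1.382500)/2 = 1.131250
  f(c_3) = f(1.131250) = -1.369380
  f(a) × f(c) ≥ 0, new interval: [1.131250, 1.382500]
Iteration 4:
  c_4 = (1.131250 + 1.382500)/2 = 1.256875
  f(c_4) = f(1.256875) = -0.559642
  f(a) × f(c) ≥ 0, new interval: [1.256875, 1.382500]
Iteration 5:
  c_5 = (1.256875 + 1.382500)/2 = 1.319688
  f(c_5) = f(1.319688) = -0.075377
  f(a) × f(c) ≥ 0, new interval: [1.319688, 1.382500]
Iteration 6:
  c_6 = (1.319688 + 1.382500)/2 = 1.351094
  f(c_6) = f(1.351094) = 0.187254
  f(a) × f(c) < 0, new interval: [1.319688, 1.351094]

After 6 iteration(s), the approximation is c_6 = 1.351094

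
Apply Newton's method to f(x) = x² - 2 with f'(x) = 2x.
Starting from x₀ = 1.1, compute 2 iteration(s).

f(x) = x² - 2
f'(x) = 2x
x₀ = 1.1

Newton-Raphson formula: x_{n+1} = x_n - f(x_n)/f'(x_n)

Iteration 1:
  f(1.100000) = -0.790000
  f'(1.100000) = 2.200000
  x_1 = 1.100000 - (-0.790000)/2.200000 = 1.459091
Iteration 2:
  f(1.459091) = 0.128946
  f'(1.459091) = 2.918182
  x_2 = 1.459091 - 0.128946/2.918182 = 1.414904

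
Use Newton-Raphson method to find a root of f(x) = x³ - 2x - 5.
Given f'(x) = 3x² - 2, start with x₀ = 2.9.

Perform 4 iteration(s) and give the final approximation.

f(x) = x³ - 2x - 5
f'(x) = 3x² - 2
x₀ = 2.9

Newton-Raphson formula: x_{n+1} = x_n - f(x_n)/f'(x_n)

Iteration 1:
  f(2.900000) = 13.589000
  f'(2.900000) = 23.230000
  x_1 = 2.900000 - 13.589000/23.230000 = 2.315024
Iteration 2:
  f(2.315024) = 2.776939
  f'(2.315024) = 14.078004
  x_2 = 2.315024 - 2.776939/14.078004 = 2.117770
Iteration 3:
  f(2.117770) = 0.262551
  f'(2.117770) = 11.454848
  x_3 = 2.117770 - 0.262551/11.454848 = 2.094849
Iteration 4:
  f(2.094849) = 0.003326
  f'(2.094849) = 11.165182
  x_4 = 2.094849 - 0.003326/11.165182 = 2.094552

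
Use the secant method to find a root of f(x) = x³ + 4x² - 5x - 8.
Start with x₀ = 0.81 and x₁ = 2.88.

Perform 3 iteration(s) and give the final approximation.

f(x) = x³ + 4x² - 5x - 8
x₀ = 0.81, x₁ = 2.88

Secant formula: x_{n+1} = x_n - f(x_n)(x_n - x_{n-1})/(f(x_n) - f(x_{n-1}))

Iteration 1:
  f(0.810000) = -8.894159
  f(2.880000) = 34.665472
  x_2 = 2.880000 - 34.665472×(2.880000 - 0.810000)/(34.665472 - (-8.894159))
       = 1.232660
Iteration 2:
  f(2.880000) = 34.665472
  f(1.232660) = -6.212532
  x_3 = 1.232660 - (-6.212532)×(1.232660 - 2.880000)/(-6.212532 - 34.665472)
       = 1.483018
Iteration 3:
  f(1.232660) = -6.212532
  f(1.483018) = -3.356052
  x_4 = 1.483018 - (-3.356052)×(1.483018 - 1.232660)/(-3.356052 - (-6.212532))
       = 1.777162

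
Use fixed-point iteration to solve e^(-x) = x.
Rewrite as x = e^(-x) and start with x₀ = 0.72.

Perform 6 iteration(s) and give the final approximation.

Equation: e^(-x) = x
Fixed-point form: x = e^(-x)
x₀ = 0.72

x_1 = g(0.720000) = 0.486752
x_2 = g(0.486752) = 0.614619
x_3 = g(0.614619) = 0.540847
x_4 = g(0.540847) = 0.582255
x_5 = g(0.582255) = 0.558637
x_6 = g(0.558637) = 0.571988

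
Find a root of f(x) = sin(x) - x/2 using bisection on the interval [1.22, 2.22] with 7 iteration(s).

f(x) = sin(x) - x/2
Initial interval: [1.22, 2.22]

Iteration 1:
  c_1 = (1.220000 + 2.220000)/2 = 1.720000
  f(c_1) = f(1.720000) = 0.128890
  f(a) × f(c) ≥ 0, new interval: [1.720000, 2.220000]
Iteration 2:
  c_2 = (1.720000 + 2.220000)/2 = 1.970000
  f(c_2) = f(1.970000) = -0.063629
  f(a) × f(c) < 0, new interval: [1.720000, 1.970000]
Iteration 3:
  c_3 = (1.720000 + 1.970000)/2 = 1.845000
  f(c_3) = f(1.845000) = 0.040141
  f(a) × f(c) ≥ 0, new interval: [1.845000, 1.970000]
Iteration 4:
  c_4 = (1.845000 + 1.970000)/2 = 1.907500
  f(c_4) = f(1.907500) = -0.009901
  f(a) × f(c) < 0, new interval: [1.845000, 1.907500]
Iteration 5:
  c_5 = (1.845000 + 1.907500)/2 = 1.876250
  f(c_5) = f(1.876250) = 0.015586
  f(a) × f(c) ≥ 0, new interval: [1.876250, 1.907500]
Iteration 6:
  c_6 = (1.876250 + 1.907500)/2 = 1.891875
  f(c_6) = f(1.891875) = 0.002958
  f(a) × f(c) ≥ 0, new interval: [1.891875, 1.907500]
Iteration 7:
  c_7 = (1.891875 + 1.907500)/2 = 1.899688
  f(c_7) = f(1.899688) = -0.003443
  f(a) × f(c) < 0, new interval: [1.891875, 1.899688]

After 7 iteration(s), the approximation is c_7 = 1.899688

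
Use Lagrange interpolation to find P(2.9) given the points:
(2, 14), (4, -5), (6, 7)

Lagrange interpolation formula:
P(x) = Σ yᵢ × Lᵢ(x)
where Lᵢ(x) = Π_{j≠i} (x - xⱼ)/(xᵢ - xⱼ)

L_0(2.9) = (2.9 - 4)/(2 - 4) × (2.9 - 6)/(2 - 6) = 0.426250
L_1(2.9) = (2.9 - 2)/(4 - 2) × (2.9 - 6)/(4 - 6) = 0.697500
L_2(2.9) = (2.9 - 2)/(6 - 2) × (2.9 - 4)/(6 - 4) = -0.123750

P(2.9) = 14×L_0(2.9) + (-5)×L_1(2.9) + 7×L_2(2.9)
P(2.9) = 1.613750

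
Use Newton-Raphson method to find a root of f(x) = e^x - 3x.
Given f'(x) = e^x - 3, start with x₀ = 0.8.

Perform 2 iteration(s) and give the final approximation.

f(x) = e^x - 3x
f'(x) = e^x - 3
x₀ = 0.8

Newton-Raphson formula: x_{n+1} = x_n - f(x_n)/f'(x_n)

Iteration 1:
  f(0.800000) = -0.174459
  f'(0.800000) = -0.774459
  x_1 = 0.800000 - (-0.174459)/(-0.774459) = 0.574734
Iteration 2:
  f(0.574734) = 0.052456
  f'(0.574734) = -1.223342
  x_2 = 0.574734 - 0.052456/(-1.223342) = 0.617613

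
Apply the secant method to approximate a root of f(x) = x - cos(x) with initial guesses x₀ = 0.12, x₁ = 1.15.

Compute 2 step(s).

f(x) = x - cos(x)
x₀ = 0.12, x₁ = 1.15

Secant formula: x_{n+1} = x_n - f(x_n)(x_n - x_{n-1})/(f(x_n) - f(x_{n-1}))

Iteration 1:
  f(0.120000) = -0.872809
  f(1.150000) = 0.741513
  x_2 = 1.150000 - 0.741513×(1.150000 - 0.120000)/(0.741513 - (-0.872809))
       = 0.676886
Iteration 2:
  f(1.150000) = 0.741513
  f(0.676886) = -0.102641
  x_3 = 0.676886 - (-0.102641)×(0.676886 - 1.150000)/(-0.102641 - 0.741513)
       = 0.734412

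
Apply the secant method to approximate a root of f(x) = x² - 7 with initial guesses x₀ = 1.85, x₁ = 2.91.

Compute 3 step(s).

f(x) = x² - 7
x₀ = 1.85, x₁ = 2.91

Secant formula: x_{n+1} = x_n - f(x_n)(x_n - x_{n-1})/(f(x_n) - f(x_{n-1}))

Iteration 1:
  f(1.850000) = -3.577500
  f(2.910000) = 1.468100
  x_2 = 2.910000 - 1.468100×(2.910000 - 1.850000)/(1.468100 - (-3.577500))
       = 2.601576
Iteration 2:
  f(2.910000) = 1.468100
  f(2.601576) = -0.231804
  x_3 = 2.601576 - (-0.231804)×(2.601576 - 2.910000)/(-0.231804 - 1.468100)
       = 2.643633
Iteration 3:
  f(2.601576) = -0.231804
  f(2.643633) = -0.011203
  x_4 = 2.643633 - (-0.011203)×(2.643633 - 2.601576)/(-0.011203 - (-0.231804))
       = 2.645769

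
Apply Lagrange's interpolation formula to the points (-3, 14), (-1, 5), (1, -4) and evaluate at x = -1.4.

Lagrange interpolation formula:
P(x) = Σ yᵢ × Lᵢ(x)
where Lᵢ(x) = Π_{j≠i} (x - xⱼ)/(xᵢ - xⱼ)

L_0(-1.4) = (-1.4 - (-1))/(-3 - (-1)) × (-1.4 - 1)/(-3 - 1) = 0.120000
L_1(-1.4) = (-1.4 - (-3))/(-1 - (-3)) × (-1.4 - 1)/(-1 - 1) = 0.960000
L_2(-1.4) = (-1.4 - (-3))/(1 - (-3)) × (-1.4 - (-1))/(1 - (-1)) = -0.080000

P(-1.4) = 14×L_0(-1.4) + 5×L_1(-1.4) + (-4)×L_2(-1.4)
P(-1.4) = 6.800000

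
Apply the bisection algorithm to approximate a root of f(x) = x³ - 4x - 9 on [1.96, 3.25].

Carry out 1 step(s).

f(x) = x³ - 4x - 9
Initial interval: [1.96, 3.25]

Iteration 1:
  c_1 = (1.960000 + 3.250000)/2 = 2.605000
  f(c_1) = f(2.605000) = -1.742405
  f(a) × f(c) ≥ 0, new interval: [2.605000, 3.250000]

After 1 iteration(s), the approximation is c_1 = 2.605000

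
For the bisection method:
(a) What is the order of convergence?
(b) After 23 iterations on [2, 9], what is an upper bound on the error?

(a) Bisection has linear (order 1) convergence; the error is halved each step.

(b) Error bound = (b-a)/2^n = (9 - 2)/2^{23}
    = 7/2^{23}

(a) 1 (linear); (b) error ≤ 8.34e-07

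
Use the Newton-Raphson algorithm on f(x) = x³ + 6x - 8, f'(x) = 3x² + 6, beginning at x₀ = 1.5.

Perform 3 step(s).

f(x) = x³ + 6x - 8
f'(x) = 3x² + 6
x₀ = 1.5

Newton-Raphson formula: x_{n+1} = x_n - f(x_n)/f'(x_n)

Iteration 1:
  f(1.500000) = 4.375000
  f'(1.500000) = 12.750000
  x_1 = 1.500000 - 4.375000/12.750000 = 1.156863
Iteration 2:
  f(1.156863) = 0.489442
  f'(1.156863) = 10.014994
  x_2 = 1.156863 - 0.489442/10.014994 = 1.107992
Iteration 3:
  f(1.107992) = 0.008172
  f'(1.107992) = 9.682937
  x_3 = 1.107992 - 0.008172/9.682937 = 1.107148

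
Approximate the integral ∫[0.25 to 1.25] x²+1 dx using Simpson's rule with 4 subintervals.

f(x) = x²+1
a = 0.25, b = 1.25, n = 4
h = (b - a)/n = 0.250000

Simpson's rule: (h/3)[f(x₀) + 4f(x₁) + 2f(x₂) + ... + f(xₙ)]

x_0 = 0.2500, f(x_0) = 1.062500, coefficient = 1
x_1 = 0.5000, f(x_1) = 1.250000, coefficient = 4
x_2 = 0.7500, f(x_2) = 1.562500, coefficient = 2
x_3 = 1.0000, f(x_3) = 2.000000, coefficient = 4
x_4 = 1.2500, f(x_4) = 2.562500, coefficient = 1

I ≈ (0.250000/3) × 19.750000 = 1.645833
Exact value: 1.645833
Error: 0.000000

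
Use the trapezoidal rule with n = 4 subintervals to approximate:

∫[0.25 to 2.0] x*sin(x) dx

f(x) = x*sin(x)
a = 0.25, b = 2.0, n = 4
h = (b - a)/n = 0.437500

Trapezoidal rule: (h/2)[f(x₀) + 2f(x₁) + 2f(x₂) + ... + f(xₙ)]

x_0 = 0.2500, f(x_0) = 0.061851, coefficient = 1
x_1 = 0.6875, f(x_1) = 0.436292, coefficient = 2
x_2 = 1.1250, f(x_2) = 1.015051, coefficient = 2
x_3 = 1.5625, f(x_3) = 1.562446, coefficient = 2
x_4 = 2.0000, f(x_4) = 1.818595, coefficient = 1

I ≈ (0.437500/2) × 7.908025 = 1.729880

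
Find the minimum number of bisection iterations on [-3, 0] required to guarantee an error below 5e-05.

We need (b-a)/2^n ≤ 5e-05
(0 - (-3))/2^n ≤ 5e-05
3/2^n ≤ 5e-05
2^n ≥ 60000
n ≥ log₂(60000) = 15.87
n ≥ 16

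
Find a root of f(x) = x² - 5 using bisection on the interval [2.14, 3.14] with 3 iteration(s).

f(x) = x² - 5
Initial interval: [2.14, 3.14]

Iteration 1:
  c_1 = (2.140000 + 3.140000)/2 = 2.640000
  f(c_1) = f(2.640000) = 1.969600
  f(a) × f(c) < 0, new interval: [2.140000, 2.640000]
Iteration 2:
  c_2 = (2.140000 + 2.640000)/2 = 2.390000
  f(c_2) = f(2.390000) = 0.712100
  f(a) × f(c) < 0, new interval: [2.140000, 2.390000]
Iteration 3:
  c_3 = (2.140000 + 2.390000)/2 = 2.265000
  f(c_3) = f(2.265000) = 0.130225
  f(a) × f(c) < 0, new interval: [2.140000, 2.265000]

After 3 iteration(s), the approximation is c_3 = 2.265000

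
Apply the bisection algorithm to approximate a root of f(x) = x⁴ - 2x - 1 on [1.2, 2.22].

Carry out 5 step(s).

f(x) = x⁴ - 2x - 1
Initial interval: [1.2, 2.22]

Iteration 1:
  c_1 = (1.200000 + 2.220000)/2 = 1.710000
  f(c_1) = f(1.710000) = 4.130361
  f(a) × f(c) < 0, new interval: [1.200000, 1.710000]
Iteration 2:
  c_2 = (1.200000 + 1.710000)/2 = 1.455000
  f(c_2) = f(1.455000) = 0.571795
  f(a) × f(c) < 0, new interval: [1.200000, 1.455000]
Iteration 3:
  c_3 = (1.200000 + 1.455000)/2 = 1.327500
  f(c_3) = f(1.327500) = -0.549453
  f(a) × f(c) ≥ 0, new interval: [1.327500, 1.455000]
Iteration 4:
  c_4 = (1.327500 + 1.455000)/2 = 1.391250
  f(c_4) = f(1.391250) = -0.036043
  f(a) × f(c) ≥ 0, new interval: [1.391250, 1.455000]
Iteration 5:
  c_5 = (1.391250 + 1.455000)/2 = 1.423125
  f(c_5) = f(1.423125) = 0.255528
  f(a) × f(c) < 0, new interval: [1.391250, 1.423125]

After 5 iteration(s), the approximation is c_5 = 1.423125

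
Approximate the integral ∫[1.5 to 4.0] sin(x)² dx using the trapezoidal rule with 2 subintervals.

f(x) = sin(x)²
a = 1.5, b = 4.0, n = 2
h = (b - a)/n = 1.250000

Trapezoidal rule: (h/2)[f(x₀) + 2f(x₁) + 2f(x₂) + ... + f(xₙ)]

x_0 = 1.5000, f(x_0) = 0.994996, coefficient = 1
x_1 = 2.7500, f(x_1) = 0.145665, coefficient = 2
x_2 = 4.0000, f(x_2) = 0.572750, coefficient = 1

I ≈ (1.250000/2) × 1.859076 = 1.161923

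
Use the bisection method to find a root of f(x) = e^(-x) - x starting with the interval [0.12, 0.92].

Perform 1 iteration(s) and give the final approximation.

f(x) = e^(-x) - x
Initial interval: [0.12, 0.92]

Iteration 1:
  c_1 = (0.120000 + 0.920000)/2 = 0.520000
  f(c_1) = f(0.520000) = 0.074521
  f(a) × f(c) ≥ 0, new interval: [0.520000, 0.920000]

After 1 iteration(s), the approximation is c_1 = 0.520000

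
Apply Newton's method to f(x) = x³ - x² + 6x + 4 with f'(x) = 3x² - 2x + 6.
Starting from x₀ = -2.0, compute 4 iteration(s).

f(x) = x³ - x² + 6x + 4
f'(x) = 3x² - 2x + 6
x₀ = -2.0

Newton-Raphson formula: x_{n+1} = x_n - f(x_n)/f'(x_n)

Iteration 1:
  f(-2.000000) = -20.000000
  f'(-2.000000) = 22.000000
  x_1 = -2.000000 - (-20.000000)/22.000000 = -1.090909
Iteration 2:
  f(-1.090909) = -5.033809
  f'(-1.090909) = 11.752066
  x_2 = -1.090909 - (-5.033809)/11.752066 = -0.662575
Iteration 3:
  f(-0.662575) = -0.705331
  f'(-0.662575) = 8.642168
  x_3 = -0.662575 - (-0.705331)/8.642168 = -0.580960
Iteration 4:
  f(-0.580960) = -0.019358
  f'(-0.580960) = 8.174464
  x_4 = -0.580960 - (-0.019358)/8.174464 = -0.578592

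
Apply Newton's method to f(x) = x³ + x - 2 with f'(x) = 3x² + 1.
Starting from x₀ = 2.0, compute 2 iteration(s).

f(x) = x³ + x - 2
f'(x) = 3x² + 1
x₀ = 2.0

Newton-Raphson formula: x_{n+1} = x_n - f(x_n)/f'(x_n)

Iteration 1:
  f(2.000000) = 8.000000
  f'(2.000000) = 13.000000
  x_1 = 2.000000 - 8.000000/13.000000 = 1.384615
Iteration 2:
  f(1.384615) = 2.039144
  f'(1.384615) = 6.751479
  x_2 = 1.384615 - 2.039144/6.751479 = 1.082586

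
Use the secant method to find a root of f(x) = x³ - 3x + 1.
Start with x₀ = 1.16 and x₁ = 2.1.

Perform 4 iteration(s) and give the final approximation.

f(x) = x³ - 3x + 1
x₀ = 1.16, x₁ = 2.1

Secant formula: x_{n+1} = x_n - f(x_n)(x_n - x_{n-1})/(f(x_n) - f(x_{n-1}))

Iteration 1:
  f(1.160000) = -0.919104
  f(2.100000) = 3.961000
  x_2 = 2.100000 - 3.961000×(2.100000 - 1.160000)/(3.961000 - (-0.919104))
       = 1.337037
Iteration 2:
  f(2.100000) = 3.961000
  f(1.337037) = -0.620933
  x_3 = 1.337037 - (-0.620933)×(1.337037 - 2.100000)/(-0.620933 - 3.961000)
       = 1.440432
Iteration 3:
  f(1.337037) = -0.620933
  f(1.440432) = -0.332624
  x_4 = 1.440432 - (-0.332624)×(1.440432 - 1.337037)/(-0.332624 - (-0.620933))
       = 1.559720
Iteration 4:
  f(1.440432) = -0.332624
  f(1.559720) = 0.115210
  x_5 = 1.559720 - 0.115210×(1.559720 - 1.440432)/(0.115210 - (-0.332624))
       = 1.529032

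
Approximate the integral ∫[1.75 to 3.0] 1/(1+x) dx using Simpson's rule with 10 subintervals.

f(x) = 1/(1+x)
a = 1.75, b = 3.0, n = 10
h = (b - a)/n = 0.125000

Simpson's rule: (h/3)[f(x₀) + 4f(x₁) + 2f(x₂) + ... + f(xₙ)]

x_0 = 1.7500, f(x_0) = 0.363636, coefficient = 1
x_1 = 1.8750, f(x_1) = 0.347826, coefficient = 4
x_2 = 2.0000, f(x_2) = 0.333333, coefficient = 2
x_3 = 2.1250, f(x_3) = 0.320000, coefficient = 4
x_4 = 2.2500, f(x_4) = 0.307692, coefficient = 2
x_5 = 2.3750, f(x_5) = 0.296296, coefficient = 4
x_6 = 2.5000, f(x_6) = 0.285714, coefficient = 2
x_7 = 2.6250, f(x_7) = 0.275862, coefficient = 4
x_8 = 2.7500, f(x_8) = 0.266667, coefficient = 2
x_9 = 2.8750, f(x_9) = 0.258065, coefficient = 4
x_10 = 3.0000, f(x_10) = 0.250000, coefficient = 1

I ≈ (0.125000/3) × 8.992645 = 0.374694
Exact value: 0.374693
Error: 0.000000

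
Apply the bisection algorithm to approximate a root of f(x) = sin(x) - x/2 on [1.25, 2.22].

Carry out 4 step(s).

f(x) = sin(x) - x/2
Initial interval: [1.25, 2.22]

Iteration 1:
  c_1 = (1.250000 + 2.220000)/2 = 1.735000
  f(c_1) = f(1.735000) = 0.119049
  f(a) × f(c) ≥ 0, new interval: [1.735000, 2.220000]
Iteration 2:
  c_2 = (1.735000 + 2.220000)/2 = 1.977500
  f(c_2) = f(1.977500) = -0.070320
  f(a) × f(c) < 0, new interval: [1.735000, 1.977500]
Iteration 3:
  c_3 = (1.735000 + 1.977500)/2 = 1.856250
  f(c_3) = f(1.856250) = 0.031409
  f(a) × f(c) ≥ 0, new interval: [1.856250, 1.977500]
Iteration 4:
  c_4 = (1.856250 + 1.977500)/2 = 1.916875
  f(c_4) = f(1.916875) = -0.017727
  f(a) × f(c) < 0, new interval: [1.856250, 1.916875]

After 4 iteration(s), the approximation is c_4 = 1.916875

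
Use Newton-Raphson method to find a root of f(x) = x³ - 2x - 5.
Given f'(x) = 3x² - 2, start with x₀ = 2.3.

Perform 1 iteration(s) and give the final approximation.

f(x) = x³ - 2x - 5
f'(x) = 3x² - 2
x₀ = 2.3

Newton-Raphson formula: x_{n+1} = x_n - f(x_n)/f'(x_n)

Iteration 1:
  f(2.300000) = 2.567000
  f'(2.300000) = 13.870000
  x_1 = 2.300000 - 2.567000/13.870000 = 2.114924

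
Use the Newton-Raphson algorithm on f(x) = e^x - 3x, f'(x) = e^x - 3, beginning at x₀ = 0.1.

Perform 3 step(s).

f(x) = e^x - 3x
f'(x) = e^x - 3
x₀ = 0.1

Newton-Raphson formula: x_{n+1} = x_n - f(x_n)/f'(x_n)

Iteration 1:
  f(0.100000) = 0.805171
  f'(0.100000) = -1.894829
  x_1 = 0.100000 - 0.805171/(-1.894829) = 0.524931
Iteration 2:
  f(0.524931) = 0.115550
  f'(0.524931) = -1.309658
  x_2 = 0.524931 - 0.115550/(-1.309658) = 0.613160
Iteration 3:
  f(0.613160) = 0.006777
  f'(0.613160) = -1.153745
  x_3 = 0.613160 - 0.006777/(-1.153745) = 0.619033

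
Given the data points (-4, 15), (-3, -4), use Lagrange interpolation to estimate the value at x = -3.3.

Lagrange interpolation formula:
P(x) = Σ yᵢ × Lᵢ(x)
where Lᵢ(x) = Π_{j≠i} (x - xⱼ)/(xᵢ - xⱼ)

L_0(-3.3) = (-3.3 - (-3))/(-4 - (-3)) = 0.300000
L_1(-3.3) = (-3.3 - (-4))/(-3 - (-4)) = 0.700000

P(-3.3) = 15×L_0(-3.3) + (-4)×L_1(-3.3)
P(-3.3) = 1.700000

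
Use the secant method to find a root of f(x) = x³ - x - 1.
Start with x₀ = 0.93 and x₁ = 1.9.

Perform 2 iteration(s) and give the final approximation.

f(x) = x³ - x - 1
x₀ = 0.93, x₁ = 1.9

Secant formula: x_{n+1} = x_n - f(x_n)(x_n - x_{n-1})/(f(x_n) - f(x_{n-1}))

Iteration 1:
  f(0.930000) = -1.125643
  f(1.900000) = 3.959000
  x_2 = 1.900000 - 3.959000×(1.900000 - 0.930000)/(3.959000 - (-1.125643))
       = 1.144740
Iteration 2:
  f(1.900000) = 3.959000
  f(1.144740) = -0.644640
  x_3 = 1.144740 - (-0.644640)×(1.144740 - 1.900000)/(-0.644640 - 3.959000)
       = 1.250497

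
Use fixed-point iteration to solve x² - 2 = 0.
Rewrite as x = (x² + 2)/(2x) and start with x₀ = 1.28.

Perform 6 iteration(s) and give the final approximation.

Equation: x² - 2 = 0
Fixed-point form: x = (x² + 2)/(2x)
x₀ = 1.28

x_1 = g(1.280000) = 1.421250
x_2 = g(1.421250) = 1.414231
x_3 = g(1.414231) = 1.414214
x_4 = g(1.414214) = 1.414214
x_5 = g(1.414214) = 1.414214
x_6 = g(1.414214) = 1.414214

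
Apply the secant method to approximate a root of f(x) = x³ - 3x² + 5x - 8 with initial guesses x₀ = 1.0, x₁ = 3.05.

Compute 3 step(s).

f(x) = x³ - 3x² + 5x - 8
x₀ = 1.0, x₁ = 3.05

Secant formula: x_{n+1} = x_n - f(x_n)(x_n - x_{n-1})/(f(x_n) - f(x_{n-1}))

Iteration 1:
  f(1.000000) = -5.000000
  f(3.050000) = 7.715125
  x_2 = 3.050000 - 7.715125×(3.050000 - 1.000000)/(7.715125 - (-5.000000))
       = 1.806127
Iteration 2:
  f(3.050000) = 7.715125
  f(1.806127) = -2.863894
  x_3 = 1.806127 - (-2.863894)×(1.806127 - 3.050000)/(-2.863894 - 7.715125)
       = 2.142861
Iteration 3:
  f(1.806127) = -2.863894
  f(2.142861) = -1.221551
  x_4 = 2.142861 - (-1.221551)×(2.142861 - 1.806127)/(-1.221551 - (-2.863894))
       = 2.393319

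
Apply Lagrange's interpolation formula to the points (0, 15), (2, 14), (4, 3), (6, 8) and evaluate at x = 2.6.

Lagrange interpolation formula:
P(x) = Σ yᵢ × Lᵢ(x)
where Lᵢ(x) = Π_{j≠i} (x - xⱼ)/(xᵢ - xⱼ)

L_0(2.6) = (2.6 - 2)/(0 - 2) × (2.6 - 4)/(0 - 4) × (2.6 - 6)/(0 - 6) = -0.059500
L_1(2.6) = (2.6 - 0)/(2 - 0) × (2.6 - 4)/(2 - 4) × (2.6 - 6)/(2 - 6) = 0.773500
L_2(2.6) = (2.6 - 0)/(4 - 0) × (2.6 - 2)/(4 - 2) × (2.6 - 6)/(4 - 6) = 0.331500
L_3(2.6) = (2.6 - 0)/(6 - 0) × (2.6 - 2)/(6 - 2) × (2.6 - 4)/(6 - 4) = -0.045500

P(2.6) = 15×L_0(2.6) + 14×L_1(2.6) + 3×L_2(2.6) + 8×L_3(2.6)
P(2.6) = 10.567000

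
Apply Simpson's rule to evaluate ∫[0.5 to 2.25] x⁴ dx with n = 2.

f(x) = x⁴
a = 0.5, b = 2.25, n = 2
h = (b - a)/n = 0.875000

Simpson's rule: (h/3)[f(x₀) + 4f(x₁) + 2f(x₂) + ... + f(xₙ)]

x_0 = 0.5000, f(x_0) = 0.062500, coefficient = 1
x_1 = 1.3750, f(x_1) = 3.574463, coefficient = 4
x_2 = 2.2500, f(x_2) = 25.628906, coefficient = 1

I ≈ (0.875000/3) × 39.989258 = 11.663534
Exact value: 11.526758
Error: 0.136776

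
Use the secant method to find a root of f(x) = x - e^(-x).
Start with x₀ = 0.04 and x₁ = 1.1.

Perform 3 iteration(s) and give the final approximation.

f(x) = x - e^(-x)
x₀ = 0.04, x₁ = 1.1

Secant formula: x_{n+1} = x_n - f(x_n)(x_n - x_{n-1})/(f(x_n) - f(x_{n-1}))

Iteration 1:
  f(0.040000) = -0.920789
  f(1.100000) = 0.767129
  x_2 = 1.100000 - 0.767129×(1.100000 - 0.040000)/(0.767129 - (-0.920789))
       = 0.618249
Iteration 2:
  f(1.100000) = 0.767129
  f(0.618249) = 0.079362
  x_3 = 0.618249 - 0.079362×(0.618249 - 1.100000)/(0.079362 - 0.767129)
       = 0.562660
Iteration 3:
  f(0.618249) = 0.079362
  f(0.562660) = -0.007032
  x_4 = 0.562660 - (-0.007032)×(0.562660 - 0.618249)/(-0.007032 - 0.079362)
       = 0.567184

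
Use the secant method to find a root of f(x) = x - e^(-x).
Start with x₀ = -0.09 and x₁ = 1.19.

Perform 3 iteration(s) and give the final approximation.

f(x) = x - e^(-x)
x₀ = -0.09, x₁ = 1.19

Secant formula: x_{n+1} = x_n - f(x_n)(x_n - x_{n-1})/(f(x_n) - f(x_{n-1}))

Iteration 1:
  f(-0.090000) = -1.184174
  f(1.190000) = 0.885779
  x_2 = 1.190000 - 0.885779×(1.190000 - (-0.090000))/(0.885779 - (-1.184174))
       = 0.642260
Iteration 2:
  f(1.190000) = 0.885779
  f(0.642260) = 0.116157
  x_3 = 0.642260 - 0.116157×(0.642260 - 1.190000)/(0.116157 - 0.885779)
       = 0.559590
Iteration 3:
  f(0.642260) = 0.116157
  f(0.559590) = -0.011853
  x_4 = 0.559590 - (-0.011853)×(0.559590 - 0.642260)/(-0.011853 - 0.116157)
       = 0.567245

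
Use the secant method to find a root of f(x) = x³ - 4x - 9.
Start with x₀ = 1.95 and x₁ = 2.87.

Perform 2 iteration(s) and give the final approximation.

f(x) = x³ - 4x - 9
x₀ = 1.95, x₁ = 2.87

Secant formula: x_{n+1} = x_n - f(x_n)(x_n - x_{n-1})/(f(x_n) - f(x_{n-1}))

Iteration 1:
  f(1.950000) = -9.385125
  f(2.870000) = 3.159903
  x_2 = 2.870000 - 3.159903×(2.870000 - 1.950000)/(3.159903 - (-9.385125))
       = 2.638266
Iteration 2:
  f(2.870000) = 3.159903
  f(2.638266) = -1.189554
  x_3 = 2.638266 - (-1.189554)×(2.638266 - 2.870000)/(-1.189554 - 3.159903)
       = 2.701644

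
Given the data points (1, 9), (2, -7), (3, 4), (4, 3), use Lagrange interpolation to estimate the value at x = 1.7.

Lagrange interpolation formula:
P(x) = Σ yᵢ × Lᵢ(x)
where Lᵢ(x) = Π_{j≠i} (x - xⱼ)/(xᵢ - xⱼ)

L_0(1.7) = (1.7 - 2)/(1 - 2) × (1.7 - 3)/(1 - 3) × (1.7 - 4)/(1 - 4) = 0.149500
L_1(1.7) = (1.7 - 1)/(2 - 1) × (1.7 - 3)/(2 - 3) × (1.7 - 4)/(2 - 4) = 1.046500
L_2(1.7) = (1.7 - 1)/(3 - 1) × (1.7 - 2)/(3 - 2) × (1.7 - 4)/(3 - 4) = -0.241500
L_3(1.7) = (1.7 - 1)/(4 - 1) × (1.7 - 2)/(4 - 2) × (1.7 - 3)/(4 - 3) = 0.045500

P(1.7) = 9×L_0(1.7) + (-7)×L_1(1.7) + 4×L_2(1.7) + 3×L_3(1.7)
P(1.7) = -6.809500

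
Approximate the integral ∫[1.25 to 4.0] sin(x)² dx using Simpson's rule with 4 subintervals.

f(x) = sin(x)²
a = 1.25, b = 4.0, n = 4
h = (b - a)/n = 0.687500

Simpson's rule: (h/3)[f(x₀) + 4f(x₁) + 2f(x₂) + ... + f(xₙ)]

x_0 = 1.2500, f(x_0) = 0.900572, coefficient = 1
x_1 = 1.9375, f(x_1) = 0.871449, coefficient = 4
x_2 = 2.6250, f(x_2) = 0.243957, coefficient = 2
x_3 = 3.3125, f(x_3) = 0.028926, coefficient = 4
x_4 = 4.0000, f(x_4) = 0.572750, coefficient = 1

I ≈ (0.687500/3) × 5.562736 = 1.274794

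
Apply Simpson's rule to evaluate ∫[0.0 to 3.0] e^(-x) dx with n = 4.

f(x) = e^(-x)
a = 0.0, b = 3.0, n = 4
h = (b - a)/n = 0.750000

Simpson's rule: (h/3)[f(x₀) + 4f(x₁) + 2f(x₂) + ... + f(xₙ)]

x_0 = 0.0000, f(x_0) = 1.000000, coefficient = 1
x_1 = 0.7500, f(x_1) = 0.472367, coefficient = 4
x_2 = 1.5000, f(x_2) = 0.223130, coefficient = 2
x_3 = 2.2500, f(x_3) = 0.105399, coefficient = 4
x_4 = 3.0000, f(x_4) = 0.049787, coefficient = 1

I ≈ (0.750000/3) × 3.807110 = 0.951778
Exact value: 0.950213
Error: 0.001565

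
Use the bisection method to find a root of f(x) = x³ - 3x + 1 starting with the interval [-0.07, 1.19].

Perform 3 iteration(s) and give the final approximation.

f(x) = x³ - 3x + 1
Initial interval: [-0.07, 1.19]

Iteration 1:
  c_1 = (-0.070000 + 1.190000)/2 = 0.560000
  f(c_1) = f(0.560000) = -0.504384
  f(a) × f(c) < 0, new interval: [-0.070000, 0.560000]
Iteration 2:
  c_2 = (-0.070000 + 0.560000)/2 = 0.245000
  f(c_2) = f(0.245000) = 0.279706
  f(a) × f(c) ≥ 0, new interval: [0.245000, 0.560000]
Iteration 3:
  c_3 = (0.245000 + 0.560000)/2 = 0.402500
  f(c_3) = f(0.402500) = -0.142292
  f(a) × f(c) < 0, new interval: [0.245000, 0.402500]

After 3 iteration(s), the approximation is c_3 = 0.402500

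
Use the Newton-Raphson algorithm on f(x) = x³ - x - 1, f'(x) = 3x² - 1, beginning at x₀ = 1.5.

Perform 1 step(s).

f(x) = x³ - x - 1
f'(x) = 3x² - 1
x₀ = 1.5

Newton-Raphson formula: x_{n+1} = x_n - f(x_n)/f'(x_n)

Iteration 1:
  f(1.500000) = 0.875000
  f'(1.500000) = 5.750000
  x_1 = 1.500000 - 0.875000/5.750000 = 1.347826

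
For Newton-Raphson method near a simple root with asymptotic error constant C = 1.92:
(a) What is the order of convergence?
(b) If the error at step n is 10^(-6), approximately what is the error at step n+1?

(a) Newton-Raphson has quadratic (order 2) convergence near simple roots.
    This means |e_{n+1}| ≈ C|e_n|².

(b) With |e_n| = 10^(-6) and C = 1.92:
    |e_{n+1}| ≈ 1.92 × (10^(-6))² = 1.92 × 10^(-12)

(a) 2 (quadratic); (b) |e_{n+1}| ≈ 1.920e-12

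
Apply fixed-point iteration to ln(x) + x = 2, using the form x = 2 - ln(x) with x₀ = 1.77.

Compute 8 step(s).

Equation: ln(x) + x = 2
Fixed-point form: x = 2 - ln(x)
x₀ = 1.77

x_1 = g(1.770000) = 1.429020
x_2 = g(1.429020) = 1.643011
x_3 = g(1.643011) = 1.503470
x_4 = g(1.503470) = 1.592224
x_5 = g(1.592224) = 1.534868
x_6 = g(1.534868) = 1.571556
x_7 = g(1.571556) = 1.547934
x_8 = g(1.547934) = 1.563079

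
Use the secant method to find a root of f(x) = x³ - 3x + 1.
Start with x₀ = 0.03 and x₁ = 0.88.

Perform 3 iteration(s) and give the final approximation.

f(x) = x³ - 3x + 1
x₀ = 0.03, x₁ = 0.88

Secant formula: x_{n+1} = x_n - f(x_n)(x_n - x_{n-1})/(f(x_n) - f(x_{n-1}))

Iteration 1:
  f(0.030000) = 0.910027
  f(0.880000) = -0.958528
  x_2 = 0.880000 - (-0.958528)×(0.880000 - 0.030000)/(-0.958528 - 0.910027)
       = 0.443969
Iteration 2:
  f(0.880000) = -0.958528
  f(0.443969) = -0.244396
  x_3 = 0.443969 - (-0.244396)×(0.443969 - 0.880000)/(-0.244396 - (-0.958528))
       = 0.294746
Iteration 3:
  f(0.443969) = -0.244396
  f(0.294746) = 0.141367
  x_4 = 0.294746 - 0.141367×(0.294746 - 0.443969)/(0.141367 - (-0.244396))
       = 0.349430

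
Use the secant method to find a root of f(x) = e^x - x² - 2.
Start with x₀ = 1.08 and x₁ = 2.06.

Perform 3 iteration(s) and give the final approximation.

f(x) = e^x - x² - 2
x₀ = 1.08, x₁ = 2.06

Secant formula: x_{n+1} = x_n - f(x_n)(x_n - x_{n-1})/(f(x_n) - f(x_{n-1}))

Iteration 1:
  f(1.080000) = -0.221720
  f(2.060000) = 1.602370
  x_2 = 2.060000 - 1.602370×(2.060000 - 1.080000)/(1.602370 - (-0.221720))
       = 1.199120
Iteration 2:
  f(2.060000) = 1.602370
  f(1.199120) = -0.120692
  x_3 = 1.199120 - (-0.120692)×(1.199120 - 2.060000)/(-0.120692 - 1.602370)
       = 1.259421
Iteration 3:
  f(1.199120) = -0.120692
  f(1.259421) = -0.062761
  x_4 = 1.259421 - (-0.062761)×(1.259421 - 1.199120)/(-0.062761 - (-0.120692))
       = 1.324748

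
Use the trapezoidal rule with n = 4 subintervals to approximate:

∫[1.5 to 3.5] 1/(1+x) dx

f(x) = 1/(1+x)
a = 1.5, b = 3.5, n = 4
h = (b - a)/n = 0.500000

Trapezoidal rule: (h/2)[f(x₀) + 2f(x₁) + 2f(x₂) + ... + f(xₙ)]

x_0 = 1.5000, f(x_0) = 0.400000, coefficient = 1
x_1 = 2.0000, f(x_1) = 0.333333, coefficient = 2
x_2 = 2.5000, f(x_2) = 0.285714, coefficient = 2
x_3 = 3.0000, f(x_3) = 0.250000, coefficient = 2
x_4 = 3.5000, f(x_4) = 0.222222, coefficient = 1

I ≈ (0.500000/2) × 2.360317 = 0.590079
Exact value: 0.587787
Error: 0.002293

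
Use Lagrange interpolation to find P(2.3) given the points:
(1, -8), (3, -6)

Lagrange interpolation formula:
P(x) = Σ yᵢ × Lᵢ(x)
where Lᵢ(x) = Π_{j≠i} (x - xⱼ)/(xᵢ - xⱼ)

L_0(2.3) = (2.3 - 3)/(1 - 3) = 0.350000
L_1(2.3) = (2.3 - 1)/(3 - 1) = 0.650000

P(2.3) = (-8)×L_0(2.3) + (-6)×L_1(2.3)
P(2.3) = -6.700000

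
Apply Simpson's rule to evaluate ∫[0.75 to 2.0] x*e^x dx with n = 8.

f(x) = x*e^x
a = 0.75, b = 2.0, n = 8
h = (b - a)/n = 0.156250

Simpson's rule: (h/3)[f(x₀) + 4f(x₁) + 2f(x₂) + ... + f(xₙ)]

x_0 = 0.7500, f(x_0) = 1.587750, coefficient = 1
x_1 = 0.9062, f(x_1) = 2.242990, coefficient = 4
x_2 = 1.0625, f(x_2) = 3.074446, coefficient = 2
x_3 = 1.2188, f(x_3) = 4.122978, coefficient = 4
x_4 = 1.3750, f(x_4) = 5.438230, coefficient = 2
x_5 = 1.5312, f(x_5) = 7.080428, coefficient = 4
x_6 = 1.6875, f(x_6) = 9.122539, coefficient = 2
x_7 = 1.8438, f(x_7) = 11.652859, coefficient = 4
x_8 = 2.0000, f(x_8) = 14.778112, coefficient = 1

I ≈ (0.156250/3) × 152.033314 = 7.918402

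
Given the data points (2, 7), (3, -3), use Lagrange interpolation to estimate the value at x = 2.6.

Lagrange interpolation formula:
P(x) = Σ yᵢ × Lᵢ(x)
where Lᵢ(x) = Π_{j≠i} (x - xⱼ)/(xᵢ - xⱼ)

L_0(2.6) = (2.6 - 3)/(2 - 3) = 0.400000
L_1(2.6) = (2.6 - 2)/(3 - 2) = 0.600000

P(2.6) = 7×L_0(2.6) + (-3)×L_1(2.6)
P(2.6) = 1.000000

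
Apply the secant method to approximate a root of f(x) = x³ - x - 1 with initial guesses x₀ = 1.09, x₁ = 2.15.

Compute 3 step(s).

f(x) = x³ - x - 1
x₀ = 1.09, x₁ = 2.15

Secant formula: x_{n+1} = x_n - f(x_n)(x_n - x_{n-1})/(f(x_n) - f(x_{n-1}))

Iteration 1:
  f(1.090000) = -0.794971
  f(2.150000) = 6.788375
  x_2 = 2.150000 - 6.788375×(2.150000 - 1.090000)/(6.788375 - (-0.794971))
       = 1.201121
Iteration 2:
  f(2.150000) = 6.788375
  f(1.201121) = -0.468274
  x_3 = 1.201121 - (-0.468274)×(1.201121 - 2.150000)/(-0.468274 - 6.788375)
       = 1.262352
Iteration 3:
  f(1.201121) = -0.468274
  f(1.262352) = -0.250751
  x_4 = 1.262352 - (-0.250751)×(1.262352 - 1.201121)/(-0.250751 - (-0.468274))
       = 1.332938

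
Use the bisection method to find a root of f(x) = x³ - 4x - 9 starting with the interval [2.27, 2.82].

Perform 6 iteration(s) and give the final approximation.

f(x) = x³ - 4x - 9
Initial interval: [2.27, 2.82]

Iteration 1:
  c_1 = (2.270000 + 2.820000)/2 = 2.545000
  f(c_1) = f(2.545000) = -2.695971
  f(a) × f(c) ≥ 0, new interval: [2.545000, 2.820000]
Iteration 2:
  c_2 = (2.545000 + 2.820000)/2 = 2.682500
  f(c_2) = f(2.682500) = -0.427250
  f(a) × f(c) ≥ 0, new interval: [2.682500, 2.820000]
Iteration 3:
  c_3 = (2.682500 + 2.820000)/2 = 2.751250
  f(c_3) = f(2.751250) = 0.820247
  f(a) × f(c) < 0, new interval: [2.682500, 2.751250]
Iteration 4:
  c_4 = (2.682500 + 2.751250)/2 = 2.716875
  f(c_4) = f(2.716875) = 0.186868
  f(a) × f(c) < 0, new interval: [2.682500, 2.716875]
Iteration 5:
  c_5 = (2.682500 + 2.716875)/2 = 2.699688
  f(c_5) = f(2.699688) = -0.122584
  f(a) × f(c) ≥ 0, new interval: [2.699688, 2.716875]
Iteration 6:
  c_6 = (2.699688 + 2.716875)/2 = 2.708281
  f(c_6) = f(2.708281) = 0.031542
  f(a) × f(c) < 0, new interval: [2.699688, 2.708281]

After 6 iteration(s), the approximation is c_6 = 2.708281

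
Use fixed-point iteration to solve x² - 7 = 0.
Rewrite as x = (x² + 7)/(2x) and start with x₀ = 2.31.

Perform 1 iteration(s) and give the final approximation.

Equation: x² - 7 = 0
Fixed-point form: x = (x² + 7)/(2x)
x₀ = 2.31

x_1 = g(2.310000) = 2.670152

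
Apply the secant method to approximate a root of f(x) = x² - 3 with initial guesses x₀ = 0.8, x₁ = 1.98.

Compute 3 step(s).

f(x) = x² - 3
x₀ = 0.8, x₁ = 1.98

Secant formula: x_{n+1} = x_n - f(x_n)(x_n - x_{n-1})/(f(x_n) - f(x_{n-1}))

Iteration 1:
  f(0.800000) = -2.360000
  f(1.980000) = 0.920400
  x_2 = 1.980000 - 0.920400×(1.980000 - 0.800000)/(0.920400 - (-2.360000))
       = 1.648921
Iteration 2:
  f(1.980000) = 0.920400
  f(1.648921) = -0.281060
  x_3 = 1.648921 - (-0.281060)×(1.648921 - 1.980000)/(-0.281060 - 0.920400)
       = 1.726371
Iteration 3:
  f(1.648921) = -0.281060
  f(1.726371) = -0.019644
  x_4 = 1.726371 - (-0.019644)×(1.726371 - 1.648921)/(-0.019644 - (-0.281060))
       = 1.732191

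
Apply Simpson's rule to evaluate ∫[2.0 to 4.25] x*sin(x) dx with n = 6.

f(x) = x*sin(x)
a = 2.0, b = 4.25, n = 6
h = (b - a)/n = 0.375000

Simpson's rule: (h/3)[f(x₀) + 4f(x₁) + 2f(x₂) + ... + f(xₙ)]

x_0 = 2.0000, f(x_0) = 1.818595, coefficient = 1
x_1 = 2.3750, f(x_1) = 1.647502, coefficient = 4
x_2 = 2.7500, f(x_2) = 1.049568, coefficient = 2
x_3 = 3.1250, f(x_3) = 0.051850, coefficient = 4
x_4 = 3.5000, f(x_4) = -1.227741, coefficient = 2
x_5 = 3.8750, f(x_5) = -2.593944, coefficient = 4
x_6 = 4.2500, f(x_6) = -3.803705, coefficient = 1

I ≈ (0.375000/3) × -5.919825 = -0.739978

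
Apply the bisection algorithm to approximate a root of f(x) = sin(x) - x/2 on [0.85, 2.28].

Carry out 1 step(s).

f(x) = sin(x) - x/2
Initial interval: [0.85, 2.28]

Iteration 1:
  c_1 = (0.850000 + 2.280000)/2 = 1.565000
  f(c_1) = f(1.565000) = 0.217483
  f(a) × f(c) ≥ 0, new interval: [1.565000, 2.280000]

After 1 iteration(s), the approximation is c_1 = 1.565000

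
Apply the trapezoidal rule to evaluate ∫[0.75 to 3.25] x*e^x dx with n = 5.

f(x) = x*e^x
a = 0.75, b = 3.25, n = 5
h = (b - a)/n = 0.500000

Trapezoidal rule: (h/2)[f(x₀) + 2f(x₁) + 2f(x₂) + ... + f(xₙ)]

x_0 = 0.7500, f(x_0) = 1.587750, coefficient = 1
x_1 = 1.2500, f(x_1) = 4.362929, coefficient = 2
x_2 = 1.7500, f(x_2) = 10.070555, coefficient = 2
x_3 = 2.2500, f(x_3) = 21.347406, coefficient = 2
x_4 = 2.7500, f(x_4) = 43.017238, coefficient = 2
x_5 = 3.2500, f(x_5) = 83.818605, coefficient = 1

I ≈ (0.500000/2) × 243.002608 = 60.750652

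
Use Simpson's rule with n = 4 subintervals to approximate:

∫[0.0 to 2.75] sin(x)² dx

f(x) = sin(x)²
a = 0.0, b = 2.75, n = 4
h = (b - a)/n = 0.687500

Simpson's rule: (h/3)[f(x₀) + 4f(x₁) + 2f(x₂) + ... + f(xₙ)]

x_0 = 0.0000, f(x_0) = 0.000000, coefficient = 1
x_1 = 0.6875, f(x_1) = 0.402726, coefficient = 4
x_2 = 1.3750, f(x_2) = 0.962151, coefficient = 2
x_3 = 2.0625, f(x_3) = 0.777095, coefficient = 4
x_4 = 2.7500, f(x_4) = 0.145665, coefficient = 1

I ≈ (0.687500/3) × 6.789251 = 1.555870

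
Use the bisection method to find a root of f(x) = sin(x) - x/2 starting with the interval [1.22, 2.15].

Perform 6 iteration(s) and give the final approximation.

f(x) = sin(x) - x/2
Initial interval: [1.22, 2.15]

Iteration 1:
  c_1 = (1.220000 + 2.150000)/2 = 1.685000
  f(c_1) = f(1.685000) = 0.150986
  f(a) × f(c) ≥ 0, new interval: [1.685000, 2.150000]
Iteration 2:
  c_2 = (1.685000 + 2.150000)/2 = 1.917500
  f(c_2) = f(1.917500) = -0.018252
  f(a) × f(c) < 0, new interval: [1.685000, 1.917500]
Iteration 3:
  c_3 = (1.685000 + 1.917500)/2 = 1.801250
  f(c_3) = f(1.801250) = 0.072938
  f(a) × f(c) ≥ 0, new interval: [1.801250, 1.917500]
Iteration 4:
  c_4 = (1.801250 + 1.917500)/2 = 1.859375
  f(c_4) = f(1.859375) = 0.028962
  f(a) × f(c) ≥ 0, new interval: [1.859375, 1.917500]
Iteration 5:
  c_5 = (1.859375 + 1.917500)/2 = 1.888437
  f(c_5) = f(1.888437) = 0.005756
  f(a) × f(c) ≥ 0, new interval: [1.888437, 1.917500]
Iteration 6:
  c_6 = (1.888437 + 1.917500)/2 = 1.902969
  f(c_6) = f(1.902969) = -0.006148
  f(a) × f(c) < 0, new interval: [1.888437, 1.902969]

After 6 iteration(s), the approximation is c_6 = 1.902969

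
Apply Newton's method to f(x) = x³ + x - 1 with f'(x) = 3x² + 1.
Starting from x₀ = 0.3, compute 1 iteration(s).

f(x) = x³ + x - 1
f'(x) = 3x² + 1
x₀ = 0.3

Newton-Raphson formula: x_{n+1} = x_n - f(x_n)/f'(x_n)

Iteration 1:
  f(0.300000) = -0.673000
  f'(0.300000) = 1.270000
  x_1 = 0.300000 - (-0.673000)/1.270000 = 0.829921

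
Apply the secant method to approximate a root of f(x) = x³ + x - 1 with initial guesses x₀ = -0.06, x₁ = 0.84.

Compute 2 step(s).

f(x) = x³ + x - 1
x₀ = -0.06, x₁ = 0.84

Secant formula: x_{n+1} = x_n - f(x_n)(x_n - x_{n-1})/(f(x_n) - f(x_{n-1}))

Iteration 1:
  f(-0.060000) = -1.060216
  f(0.840000) = 0.432704
  x_2 = 0.840000 - 0.432704×(0.840000 - (-0.060000))/(0.432704 - (-1.060216))
       = 0.579146
Iteration 2:
  f(0.840000) = 0.432704
  f(0.579146) = -0.226602
  x_3 = 0.579146 - (-0.226602)×(0.579146 - 0.840000)/(-0.226602 - 0.432704)
       = 0.668801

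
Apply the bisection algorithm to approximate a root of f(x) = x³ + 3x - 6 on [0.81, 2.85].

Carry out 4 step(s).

f(x) = x³ + 3x - 6
Initial interval: [0.81, 2.85]

Iteration 1:
  c_1 = (0.810000 + 2.850000)/2 = 1.830000
  f(c_1) = f(1.830000) = 5.618487
  f(a) × f(c) < 0, new interval: [0.810000, 1.830000]
Iteration 2:
  c_2 = (0.810000 + 1.830000)/2 = 1.320000
  f(c_2) = f(1.320000) = 0.259968
  f(a) × f(c) < 0, new interval: [0.810000, 1.320000]
Iteration 3:
  c_3 = (0.810000 + 1.320000)/2 = 1.065000
  f(c_3) = f(1.065000) = -1.597050
  f(a) × f(c) ≥ 0, new interval: [1.065000, 1.320000]
Iteration 4:
  c_4 = (1.065000 + 1.320000)/2 = 1.192500
  f(c_4) = f(1.192500) = -0.726698
  f(a) × f(c) ≥ 0, new interval: [1.192500, 1.320000]

After 4 iteration(s), the approximation is c_4 = 1.192500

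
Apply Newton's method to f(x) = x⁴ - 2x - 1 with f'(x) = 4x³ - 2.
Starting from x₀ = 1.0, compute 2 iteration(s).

f(x) = x⁴ - 2x - 1
f'(x) = 4x³ - 2
x₀ = 1.0

Newton-Raphson formula: x_{n+1} = x_n - f(x_n)/f'(x_n)

Iteration 1:
  f(1.000000) = -2.000000
  f'(1.000000) = 2.000000
  x_1 = 1.000000 - (-2.000000)/2.000000 = 2.000000
Iteration 2:
  f(2.000000) = 11.000000
  f'(2.000000) = 30.000000
  x_2 = 2.000000 - 11.000000/30.000000 = 1.633333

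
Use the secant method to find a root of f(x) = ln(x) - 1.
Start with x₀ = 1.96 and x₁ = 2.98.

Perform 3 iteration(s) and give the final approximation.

f(x) = ln(x) - 1
x₀ = 1.96, x₁ = 2.98

Secant formula: x_{n+1} = x_n - f(x_n)(x_n - x_{n-1})/(f(x_n) - f(x_{n-1}))

Iteration 1:
  f(1.960000) = -0.327056
  f(2.980000) = 0.091923
  x_2 = 2.980000 - 0.091923×(2.980000 - 1.960000)/(0.091923 - (-0.327056))
       = 2.756214
Iteration 2:
  f(2.980000) = 0.091923
  f(2.756214) = 0.013858
  x_3 = 2.756214 - 0.013858×(2.756214 - 2.980000)/(0.013858 - 0.091923)
       = 2.716488
Iteration 3:
  f(2.756214) = 0.013858
  f(2.716488) = -0.000660
  x_4 = 2.716488 - (-0.000660)×(2.716488 - 2.756214)/(-0.000660 - 0.013858)
       = 2.718294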